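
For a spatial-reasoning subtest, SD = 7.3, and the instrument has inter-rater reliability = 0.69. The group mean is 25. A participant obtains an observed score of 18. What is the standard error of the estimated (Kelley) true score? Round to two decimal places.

SE_est = SD × √(r(1 − r)) = 7.30000 × √0.21390 ≈ 7.30000 × 0.46249 ≈ 3.37620

3.38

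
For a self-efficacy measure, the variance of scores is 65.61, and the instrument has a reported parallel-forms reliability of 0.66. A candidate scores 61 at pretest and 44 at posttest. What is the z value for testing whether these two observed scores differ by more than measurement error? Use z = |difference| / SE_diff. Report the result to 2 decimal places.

2.55

σ = 65.61^(1/2) = 8.10000
SEM = 8.10000*√(1 − 0.66000) ≈ 4.72307
SE_diff = SEM * √2 ≈ 4.72307 * 1.41421 ≈ 6.67943
z = 17 / 6.67943 ≈ 2.54513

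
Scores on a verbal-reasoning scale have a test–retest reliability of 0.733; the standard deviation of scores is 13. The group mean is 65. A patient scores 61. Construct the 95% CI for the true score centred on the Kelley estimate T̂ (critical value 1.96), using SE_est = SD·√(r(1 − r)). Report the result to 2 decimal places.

[50.80, 73.34]

T̂ = 0.73300(61) + 0.26700(65) ≈ 62.06800
SE_est = SD × √(r(1 − r)) = 13.00000 × √0.19571 ≈ 13.00000 × 0.44239 ≈ 5.75110
95% CI: 62.06800 ± 11.27216 ≈ (50.79584, 73.34016)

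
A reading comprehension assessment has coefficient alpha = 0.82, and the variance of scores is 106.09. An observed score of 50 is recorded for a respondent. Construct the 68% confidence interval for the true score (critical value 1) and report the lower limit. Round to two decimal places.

σ = 106.09^(1/2) = 10.300
The standard error of measurement is 10.300*√(1 − 0.820) ≃ 10.300*0.424 ≃ 4.370.
1 * SEM ≃ 4.370
Lower limit = 50 − 4.370 ≃ 45.630

45.63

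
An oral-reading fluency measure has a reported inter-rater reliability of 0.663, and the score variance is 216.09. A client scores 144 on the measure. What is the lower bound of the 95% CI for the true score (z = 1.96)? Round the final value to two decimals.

σ = 216.09^(1/2) = 14.700
SEM = 14.700 · √(1 − 0.663) = 14.700 · √0.337 ≈ 14.700 · 0.581 ≈ 8.534
Half-width = 1.96·8.534 ≈ 16.726
Lower limit = 144 − 16.726 ≈ 127.274

127.27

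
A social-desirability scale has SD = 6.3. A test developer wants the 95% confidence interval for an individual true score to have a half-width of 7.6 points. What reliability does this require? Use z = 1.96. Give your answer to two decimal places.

Required SEM = 7.6 / 1.96 ≃ 3.878
r = 1 − (SEM / SD)² = 1 − (3.878 / 6.3)² ≃ 1 − 0.379 ≃ 0.621

0.62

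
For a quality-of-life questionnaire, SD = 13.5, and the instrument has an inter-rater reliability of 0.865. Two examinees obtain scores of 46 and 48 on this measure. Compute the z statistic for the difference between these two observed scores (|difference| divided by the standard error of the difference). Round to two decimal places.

0.29

SEM = 13.5000*√(1 − 0.8650) ≃ 4.9602
SE_diff = SEM * √2 ≃ 4.9602 * 1.4142 ≃ 7.0148
z = 2 / 7.0148 ≃ 0.2851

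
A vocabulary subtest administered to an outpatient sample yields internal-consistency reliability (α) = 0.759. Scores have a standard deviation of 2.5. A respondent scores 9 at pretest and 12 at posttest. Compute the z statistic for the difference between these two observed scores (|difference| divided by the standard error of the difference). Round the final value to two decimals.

The standard error of measurement is 2.500·√(1 − 0.759) ≈ 2.500·0.491 ≈ 1.227.
Standard error of the difference = 1.227·√2 ≈ 1.736
z = |9 − 12| / 1.736 = 3 / 1.736 ≈ 1.728

1.73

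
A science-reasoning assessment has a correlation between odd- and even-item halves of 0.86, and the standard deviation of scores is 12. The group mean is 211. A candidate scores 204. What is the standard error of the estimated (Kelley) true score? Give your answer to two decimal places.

3.17

r_full = 2·0.86 / (1 + 0.86) ≈ 0.9247
SE_est = SD · √(r(1 − r)) = 12.0000 · √0.0696 ≈ 12.0000 · 0.2638 ≈ 3.1659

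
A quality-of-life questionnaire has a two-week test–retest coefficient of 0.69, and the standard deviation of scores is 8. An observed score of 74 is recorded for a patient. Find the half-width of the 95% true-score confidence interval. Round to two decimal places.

8.73

The standard error of measurement is 8.000×√(1 − 0.690) ≃ 8.000×0.557 ≃ 4.454.
1.96 × SEM ≃ 8.730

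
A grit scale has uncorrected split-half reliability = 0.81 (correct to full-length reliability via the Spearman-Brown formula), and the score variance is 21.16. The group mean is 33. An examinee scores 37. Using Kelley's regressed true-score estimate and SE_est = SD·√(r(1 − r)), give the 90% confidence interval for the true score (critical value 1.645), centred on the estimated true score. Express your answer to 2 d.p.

[34.26, 38.90]

SD = √21.16 = 4.600
Spearman-Brown: r = 2(0.81) / (1 + 0.81) = 1.620 / 1.810 ≈ 0.895
T̂ = r·X + (1 − r)·M = 0.895·37 + 0.105·33 ≈ 33.116 + 3.464 ≈ 36.580
SE_est = SD · √(r(1 − r)) = 4.600 · √0.094 ≈ 4.600 · 0.307 ≈ 1.410
90% CI: 36.580 ± 2.319 ≈ (34.261, 38.900)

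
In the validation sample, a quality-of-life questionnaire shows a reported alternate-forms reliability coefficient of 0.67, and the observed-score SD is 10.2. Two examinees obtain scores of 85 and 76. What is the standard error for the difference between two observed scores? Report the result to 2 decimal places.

SEM = 10.20000×√(1 − 0.67000) ≈ 5.85945
SE_diff = √2 × SEM ≈ 8.28652

8.29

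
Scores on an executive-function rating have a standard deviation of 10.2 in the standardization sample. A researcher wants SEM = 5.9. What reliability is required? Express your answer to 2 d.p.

0.67

r = 1 − (SEM / SD)² = 1 − (5.90000 / 10.2)² ≈ 1 − 0.33458 ≈ 0.66542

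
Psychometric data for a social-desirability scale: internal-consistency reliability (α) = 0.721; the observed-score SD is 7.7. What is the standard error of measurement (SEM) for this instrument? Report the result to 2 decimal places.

SEM = 7.7000 · √(1 − 0.7210) = 7.7000 · √0.2790 ≃ 7.7000 · 0.5282 ≃ 4.0672

4.07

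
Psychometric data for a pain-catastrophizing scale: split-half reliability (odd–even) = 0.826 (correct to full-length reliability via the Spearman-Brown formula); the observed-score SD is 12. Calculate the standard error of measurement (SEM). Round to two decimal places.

3.70

Spearman-Brown: r = 2(0.826) / (1 + 0.826) = 1.65200 / 1.82600 ≈ 0.90471
The standard error of measurement is 12.00000*√(1 − 0.90471) ≈ 12.00000*0.30869 ≈ 3.70429.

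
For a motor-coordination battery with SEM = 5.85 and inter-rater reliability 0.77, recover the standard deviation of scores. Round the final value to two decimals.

σ = SEM·(1 − r)^(−1/2) ≈ 5.85·2.085 ≈ 12.198

12.20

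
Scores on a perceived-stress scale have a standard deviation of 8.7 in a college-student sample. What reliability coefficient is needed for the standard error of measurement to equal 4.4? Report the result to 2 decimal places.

0.74

r = 1 − (SEM / SD)² = 1 − (4.400 / 8.7)² ≈ 1 − 0.256 ≈ 0.744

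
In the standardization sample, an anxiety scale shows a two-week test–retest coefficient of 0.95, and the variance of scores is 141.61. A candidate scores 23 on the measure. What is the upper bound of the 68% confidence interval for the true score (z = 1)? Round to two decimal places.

25.66

SD = √141.61 ≈ 11.90000
SEM = 11.90000 * √(1 − 0.95000) = 11.90000 * √0.05000 ≈ 11.90000 * 0.22361 ≈ 2.66092
1 * SEM ≈ 2.66092
Upper limit = 23 + 2.66092 ≈ 25.66092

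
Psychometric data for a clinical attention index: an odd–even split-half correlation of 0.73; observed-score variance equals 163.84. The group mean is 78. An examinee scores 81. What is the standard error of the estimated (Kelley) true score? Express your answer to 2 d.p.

4.65

SD = √163.84 ≈ 12.800
Spearman-Brown: r = 2(0.73) / (1 + 0.73) = 1.460 / 1.730 ≈ 0.844
SE_est = SD · √(r(1 − r)) = 12.800 · √0.132 ≈ 12.800 · 0.363 ≈ 4.645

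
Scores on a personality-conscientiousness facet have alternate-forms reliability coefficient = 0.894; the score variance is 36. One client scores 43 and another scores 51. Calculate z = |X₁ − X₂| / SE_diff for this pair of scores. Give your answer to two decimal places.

SD = √36 = 6.0000
SEM = 6.0000·√(1 − 0.8940) ≃ 1.9535
SE_diff = √2 · SEM ≃ 2.7626
z = 8 / 2.7626 ≃ 2.8958

2.90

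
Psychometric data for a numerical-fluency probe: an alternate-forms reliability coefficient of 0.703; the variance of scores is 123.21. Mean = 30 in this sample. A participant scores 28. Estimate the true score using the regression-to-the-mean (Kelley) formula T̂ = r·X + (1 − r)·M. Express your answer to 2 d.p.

T̂ = 0.703(28) + 0.297(30) ≃ 28.594

28.59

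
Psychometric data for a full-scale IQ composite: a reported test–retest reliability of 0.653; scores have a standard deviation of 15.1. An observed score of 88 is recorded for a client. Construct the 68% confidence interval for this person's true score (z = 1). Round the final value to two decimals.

The standard error of measurement is 15.1000×√(1 − 0.6530) ≈ 15.1000×0.5891 ≈ 8.8949.
Half-width = 1×8.8949 ≈ 8.8949
Interval: (79.1051, 96.8949)

[79.11, 96.89]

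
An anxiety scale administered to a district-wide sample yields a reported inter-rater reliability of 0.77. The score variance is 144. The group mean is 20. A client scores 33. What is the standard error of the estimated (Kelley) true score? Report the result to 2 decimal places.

SD = √144 = 12.0000
SE_est = SD * √(r(1 − r)) = 12.0000 * √0.1771 ≃ 12.0000 * 0.4208 ≃ 5.0500

5.05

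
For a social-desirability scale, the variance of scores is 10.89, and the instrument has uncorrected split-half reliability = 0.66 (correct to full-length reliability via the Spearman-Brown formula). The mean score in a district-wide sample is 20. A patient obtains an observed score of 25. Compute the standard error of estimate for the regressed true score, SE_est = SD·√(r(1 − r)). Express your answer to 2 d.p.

σ = 10.89^(1/2) = 3.300
r_full = 2·0.66 / (1 + 0.66) ≃ 0.795
SE_est = SD × √(r(1 − r)) = 3.300 × √0.163 ≃ 3.300 × 0.404 ≃ 1.332

1.33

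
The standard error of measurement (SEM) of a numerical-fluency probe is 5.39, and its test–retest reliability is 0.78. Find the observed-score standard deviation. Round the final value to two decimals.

11.49

SD = 5.39 / √(1 − 0.78) ≃ 11.492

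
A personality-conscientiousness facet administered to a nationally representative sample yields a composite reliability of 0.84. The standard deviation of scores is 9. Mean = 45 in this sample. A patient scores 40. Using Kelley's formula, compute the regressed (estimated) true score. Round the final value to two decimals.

Estimated true score = 0.84000·40 + (1 − 0.84000)·45 ≈ 40.80000

40.80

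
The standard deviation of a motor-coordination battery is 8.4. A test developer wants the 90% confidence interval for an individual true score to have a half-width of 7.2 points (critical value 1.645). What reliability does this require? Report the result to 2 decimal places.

0.73

SEM needed = half-width / z = 7.2/1.645 ≈ 4.377
Required reliability = 1 − (SEM/SD)² = 1 − 0.272 ≈ 0.728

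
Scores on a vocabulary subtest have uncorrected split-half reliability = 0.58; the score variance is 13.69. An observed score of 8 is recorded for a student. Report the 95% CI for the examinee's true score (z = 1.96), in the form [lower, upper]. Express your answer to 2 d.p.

SD = √13.69 = 3.7000
Spearman-Brown: r = 2(0.58) / (1 + 0.58) = 1.1600 / 1.5800 ≈ 0.7342
SEM = 3.7000 · √(1 − 0.7342) = 3.7000 · √0.2658 ≈ 3.7000 · 0.5156 ≈ 1.9076
1.96 · SEM ≈ 3.7390
CI = 8 ± 3.7390 → [4.2610, 11.7390]

[4.26, 11.74]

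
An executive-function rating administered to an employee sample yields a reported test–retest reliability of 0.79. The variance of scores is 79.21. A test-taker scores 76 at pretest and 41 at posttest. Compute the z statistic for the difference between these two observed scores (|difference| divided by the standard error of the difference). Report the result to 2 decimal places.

6.07

SD = √79.21 = 8.90000
SEM = 8.90000 · √(1 − 0.79000) = 8.90000 · √0.21000 ≈ 8.90000 · 0.45826 ≈ 4.07849
SE_diff = √2 · SEM ≈ 5.76786
z = |76 − 41| / 5.76786 = 35 / 5.76786 ≈ 6.06811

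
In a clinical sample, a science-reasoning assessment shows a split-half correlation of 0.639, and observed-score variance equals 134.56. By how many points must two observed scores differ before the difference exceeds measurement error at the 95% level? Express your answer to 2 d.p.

SD = √134.56 ≈ 11.600
Spearman-Brown: r = 2(0.639) / (1 + 0.639) = 1.278 / 1.639 ≈ 0.780
SEM = 11.600 × √(1 − 0.780) = 11.600 × √0.220 ≈ 11.600 × 0.469 ≈ 5.444
Standard error of the difference = 5.444·√2 ≈ 7.699
Smallest detectable difference = 1.96×7.699 ≈ 15.090

15.09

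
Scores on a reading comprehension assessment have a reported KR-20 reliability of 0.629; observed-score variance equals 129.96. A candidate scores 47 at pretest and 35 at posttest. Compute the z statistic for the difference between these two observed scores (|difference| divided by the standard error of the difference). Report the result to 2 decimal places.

1.22

SD = √129.96 ≈ 11.400
SEM = 11.400 × √(1 − 0.629) = 11.400 × √0.371 ≈ 11.400 × 0.609 ≈ 6.944
SE_diff = √2 × SEM ≈ 9.820
z = 12 / 9.820 ≈ 1.222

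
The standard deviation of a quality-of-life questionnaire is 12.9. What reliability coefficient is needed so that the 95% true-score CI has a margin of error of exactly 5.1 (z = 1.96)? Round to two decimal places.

SEM needed = half-width / z = 5.1/1.96 ≃ 2.6020
r = 1 − (SEM / SD)² = 1 − (2.6020 / 12.9)² ≃ 1 − 0.0407 ≃ 0.9593

0.96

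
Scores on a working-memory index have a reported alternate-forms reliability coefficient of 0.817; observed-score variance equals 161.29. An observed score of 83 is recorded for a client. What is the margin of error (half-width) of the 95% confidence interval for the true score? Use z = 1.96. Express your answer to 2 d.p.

10.65

SD = √161.29 = 12.7000
SEM = 12.7000 × √(1 − 0.8170) = 12.7000 × √0.1830 ≈ 12.7000 × 0.4278 ≈ 5.4329
Half-width = 1.96×5.4329 ≈ 10.6484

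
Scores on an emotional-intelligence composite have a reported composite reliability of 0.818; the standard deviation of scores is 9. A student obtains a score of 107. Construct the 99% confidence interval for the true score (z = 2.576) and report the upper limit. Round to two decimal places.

SEM = 9.000 × √(1 − 0.818) = 9.000 × √0.182 ≃ 9.000 × 0.427 ≃ 3.840
Half-width = 2.576×3.840 ≃ 9.891
Upper bound: 107 + 9.891 = 116.891

116.89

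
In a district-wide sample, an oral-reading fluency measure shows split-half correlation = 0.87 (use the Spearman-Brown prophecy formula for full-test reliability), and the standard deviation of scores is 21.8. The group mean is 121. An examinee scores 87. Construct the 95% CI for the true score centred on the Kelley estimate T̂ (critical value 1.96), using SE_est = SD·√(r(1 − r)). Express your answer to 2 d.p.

Spearman-Brown: r = 2(0.87) / (1 + 0.87) = 1.7400 / 1.8700 ≈ 0.9305
T̂ = 0.9305(87) + 0.0695(121) ≈ 89.3636
SE_est = 21.8000*√(0.9305*0.0695) ≈ 5.5445
95% CI: 89.3636 ± 10.8672 ≈ (78.4964, 100.2308)

[78.50, 100.23]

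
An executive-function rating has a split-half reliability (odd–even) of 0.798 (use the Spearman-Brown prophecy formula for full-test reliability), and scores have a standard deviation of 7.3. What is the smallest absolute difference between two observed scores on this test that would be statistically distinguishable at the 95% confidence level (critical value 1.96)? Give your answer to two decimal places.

Full-length reliability (Spearman-Brown) = 2(0.798)/(1+0.798) ≈ 0.8877
SEM = 7.3000 · √(1 − 0.8877) = 7.3000 · √0.1123 ≈ 7.3000 · 0.3352 ≈ 2.4468
SE_diff = SEM · √2 ≈ 2.4468 · 1.4142 ≈ 3.4603
Smallest detectable difference = 1.96·3.4603 ≈ 6.7823

6.78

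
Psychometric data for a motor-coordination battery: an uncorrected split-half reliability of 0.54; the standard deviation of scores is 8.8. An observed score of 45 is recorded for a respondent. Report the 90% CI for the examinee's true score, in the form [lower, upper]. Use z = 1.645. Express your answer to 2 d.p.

[37.09, 52.91]

r_full = 2·0.54 / (1 + 0.54) ≃ 0.7013
The standard error of measurement is 8.8000·√(1 − 0.7013) ≃ 8.8000·0.5465 ≃ 4.8095.
Half-width = 1.645·4.8095 ≃ 7.9117
Interval: (37.0883, 52.9117)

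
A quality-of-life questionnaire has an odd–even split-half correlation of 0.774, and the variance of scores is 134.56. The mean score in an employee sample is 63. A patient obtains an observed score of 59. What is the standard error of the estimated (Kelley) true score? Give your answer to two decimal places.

3.87

SD = √134.56 ≈ 11.6000
Full-length reliability (Spearman-Brown) = 2(0.774)/(1+0.774) ≈ 0.8726
SE_est = SD * √(r(1 − r)) = 11.6000 * √0.1112 ≈ 11.6000 * 0.3334 ≈ 3.8676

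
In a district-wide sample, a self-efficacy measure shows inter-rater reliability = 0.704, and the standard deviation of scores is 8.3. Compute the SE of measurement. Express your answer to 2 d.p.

The standard error of measurement is 8.30000·√(1 − 0.70400) ≈ 8.30000·0.54406 ≈ 4.51569.

4.52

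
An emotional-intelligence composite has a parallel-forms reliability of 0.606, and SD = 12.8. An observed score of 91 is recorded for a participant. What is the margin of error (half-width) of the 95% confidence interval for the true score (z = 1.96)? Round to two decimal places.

SEM = 12.8000*√(1 − 0.6060) ≈ 8.0345
Half-width = 1.96*8.0345 ≈ 15.7476

15.75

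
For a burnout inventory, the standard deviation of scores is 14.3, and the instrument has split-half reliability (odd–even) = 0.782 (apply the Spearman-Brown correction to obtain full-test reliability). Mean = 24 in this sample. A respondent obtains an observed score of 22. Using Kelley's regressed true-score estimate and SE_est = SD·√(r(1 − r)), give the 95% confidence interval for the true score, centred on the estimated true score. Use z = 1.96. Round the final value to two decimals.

[13.06, 31.43]

r_full = 2·0.782 / (1 + 0.782) ≃ 0.878
T̂ = 0.878(22) + 0.122(24) ≃ 22.245
SE_est = SD · √(r(1 − r)) = 14.300 · √0.107 ≃ 14.300 · 0.328 ≃ 4.686
CI = 22.245 ± 1.96 · 4.686 → [13.061, 31.429]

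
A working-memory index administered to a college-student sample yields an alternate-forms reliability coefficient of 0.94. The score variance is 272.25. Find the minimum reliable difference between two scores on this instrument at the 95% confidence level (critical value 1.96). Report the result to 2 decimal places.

11.20

SD = √272.25 = 16.50000
SEM = 16.50000 × √(1 − 0.94000) = 16.50000 × √0.06000 ≈ 16.50000 × 0.24495 ≈ 4.04166
SE_diff = SEM × √2 ≈ 4.04166 × 1.41421 ≈ 5.71577
Minimum reliable difference = 1.96 × SE_diff ≈ 1.96 × 5.71577 ≈ 11.20290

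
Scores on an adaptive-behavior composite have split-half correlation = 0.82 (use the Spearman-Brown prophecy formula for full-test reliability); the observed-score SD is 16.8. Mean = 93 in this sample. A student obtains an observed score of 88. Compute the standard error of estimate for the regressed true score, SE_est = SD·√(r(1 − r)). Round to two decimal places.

5.02

Spearman-Brown: r = 2(0.82) / (1 + 0.82) = 1.64000 / 1.82000 ≈ 0.90110
SE_est = 16.80000·√(0.90110·0.09890) ≈ 5.01529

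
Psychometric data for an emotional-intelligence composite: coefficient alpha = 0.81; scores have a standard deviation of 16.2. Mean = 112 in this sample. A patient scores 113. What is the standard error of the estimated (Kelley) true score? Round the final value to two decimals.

6.36

SE_est = SD × √(r(1 − r)) = 16.200 × √0.154 ≈ 16.200 × 0.392 ≈ 6.355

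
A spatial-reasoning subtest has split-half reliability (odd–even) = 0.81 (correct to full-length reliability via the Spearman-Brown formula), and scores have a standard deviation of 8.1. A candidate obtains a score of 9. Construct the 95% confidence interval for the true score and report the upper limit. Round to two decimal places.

r_full = 2·0.81 / (1 + 0.81) ≈ 0.895
SEM = 8.100·√(1 − 0.895) ≈ 2.624
1.96 · SEM ≈ 5.144
Upper bound: 9 + 5.144 = 14.144

14.14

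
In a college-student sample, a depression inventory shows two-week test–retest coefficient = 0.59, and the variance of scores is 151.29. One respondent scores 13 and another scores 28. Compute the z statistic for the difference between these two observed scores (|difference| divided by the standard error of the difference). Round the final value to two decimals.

SD = √151.29 ≈ 12.3000
The standard error of measurement is 12.3000×√(1 − 0.5900) ≈ 12.3000×0.6403 ≈ 7.8758.
SE_diff = √2 × SEM ≈ 11.1381
z = 15 / 11.1381 ≈ 1.3467

1.35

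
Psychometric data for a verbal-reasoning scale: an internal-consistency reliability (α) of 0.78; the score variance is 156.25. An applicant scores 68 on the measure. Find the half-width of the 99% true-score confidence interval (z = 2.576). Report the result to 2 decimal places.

15.10

SD = √156.25 = 12.500
SEM = 12.500 * √(1 − 0.780) = 12.500 * √0.220 ≈ 12.500 * 0.469 ≈ 5.863
2.576 * SEM ≈ 15.103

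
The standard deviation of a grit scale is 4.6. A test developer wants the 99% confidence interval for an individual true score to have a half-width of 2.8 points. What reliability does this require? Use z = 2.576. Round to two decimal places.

Required SEM = 2.8 / 2.576 ≈ 1.087
r = 1 − (SEM / SD)² = 1 − (1.087 / 4.6)² ≈ 1 − 0.056 ≈ 0.944

0.94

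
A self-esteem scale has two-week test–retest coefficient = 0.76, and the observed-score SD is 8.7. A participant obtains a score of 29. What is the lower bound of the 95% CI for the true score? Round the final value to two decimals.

20.65

SEM = 8.7000×√(1 − 0.7600) ≈ 4.2621
Half-width = 1.96×4.2621 ≈ 8.3537
Lower bound: 29 − 8.3537 = 20.6463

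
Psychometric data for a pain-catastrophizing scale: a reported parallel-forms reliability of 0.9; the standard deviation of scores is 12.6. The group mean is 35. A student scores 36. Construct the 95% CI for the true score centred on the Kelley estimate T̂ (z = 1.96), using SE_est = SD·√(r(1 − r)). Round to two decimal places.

T̂ = 0.900(36) + 0.100(35) ≈ 35.900
SE_est = SD · √(r(1 − r)) = 12.600 · √0.090 ≈ 12.600 · 0.300 ≈ 3.780
CI = 35.900 ± 1.96 · 3.780 → [28.491, 43.309]

[28.49, 43.31]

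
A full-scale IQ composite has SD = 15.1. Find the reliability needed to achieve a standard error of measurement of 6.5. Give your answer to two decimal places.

0.81

r = 1 − (SEM / SD)² = 1 − (6.5000 / 15.1)² ≃ 1 − 0.1853 ≃ 0.8147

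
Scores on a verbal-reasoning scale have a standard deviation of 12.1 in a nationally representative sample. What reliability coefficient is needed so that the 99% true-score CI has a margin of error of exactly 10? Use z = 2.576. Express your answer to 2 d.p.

SEM needed = half-width / z = 10/2.576 ≈ 3.882
r = 1 − (3.882/12.1)² ≈ 1 − 0.103 ≈ 0.897

0.90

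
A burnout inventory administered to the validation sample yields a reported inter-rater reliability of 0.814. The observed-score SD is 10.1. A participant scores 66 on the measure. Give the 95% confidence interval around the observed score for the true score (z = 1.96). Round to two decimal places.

SEM = 10.100*√(1 − 0.814) ≈ 4.356
Half-width = 1.96*4.356 ≈ 8.538
Interval: (57.462, 74.538)

[57.46, 74.54]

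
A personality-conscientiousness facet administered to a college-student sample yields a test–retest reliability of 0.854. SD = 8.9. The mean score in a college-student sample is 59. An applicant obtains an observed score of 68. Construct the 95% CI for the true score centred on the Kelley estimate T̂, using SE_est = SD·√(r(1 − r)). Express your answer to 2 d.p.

[60.53, 72.85]

T̂ = r·X + (1 − r)·M = 0.8540*68 + 0.1460*59 = 58.0720 + 8.6140 ≈ 66.6860
SE_est = 8.9000·√[r(1 − r)] ≈ 3.1426
CI = 66.6860 ± 1.96 * 3.1426 → [60.5264, 72.8456]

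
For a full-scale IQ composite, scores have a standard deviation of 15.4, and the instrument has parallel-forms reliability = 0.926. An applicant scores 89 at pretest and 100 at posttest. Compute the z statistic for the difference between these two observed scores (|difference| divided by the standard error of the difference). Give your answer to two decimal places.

SEM = 15.4000·√(1 − 0.9260) ≈ 4.1893
SE_diff = SEM · √2 ≈ 4.1893 · 1.4142 ≈ 5.9245
z = |89 − 100| / 5.9245 = 11 / 5.9245 ≈ 1.8567

1.86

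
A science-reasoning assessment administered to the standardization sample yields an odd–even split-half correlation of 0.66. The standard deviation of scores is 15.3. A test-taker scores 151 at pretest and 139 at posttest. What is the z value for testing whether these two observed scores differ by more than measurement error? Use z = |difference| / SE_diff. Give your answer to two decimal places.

1.23

Spearman-Brown: r = 2(0.66) / (1 + 0.66) = 1.320 / 1.660 ≃ 0.795
SEM = 15.300 × √(1 − 0.795) = 15.300 × √0.205 ≃ 15.300 × 0.453 ≃ 6.924
Standard error of the difference = 6.924·√2 ≃ 9.792
z = 12 / 9.792 ≃ 1.225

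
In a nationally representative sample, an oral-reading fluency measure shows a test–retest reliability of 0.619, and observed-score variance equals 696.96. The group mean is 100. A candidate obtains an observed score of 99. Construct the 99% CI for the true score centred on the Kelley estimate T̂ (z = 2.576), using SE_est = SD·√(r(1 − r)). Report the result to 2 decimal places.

[66.35, 132.41]

SD = √696.96 = 26.40000
T̂ = r·X + (1 − r)·M = 0.61900·99 + 0.38100·100 = 61.28100 + 38.10000 ≈ 99.38100
SE_est = SD · √(r(1 − r)) = 26.40000 · √0.23584 ≈ 26.40000 · 0.48563 ≈ 12.82070
99% CI: 99.38100 ± 33.02612 ≈ (66.35488, 132.40712)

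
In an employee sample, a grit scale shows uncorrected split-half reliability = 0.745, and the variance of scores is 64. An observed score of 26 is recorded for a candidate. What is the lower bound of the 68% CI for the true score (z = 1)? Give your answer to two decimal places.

σ = 64^(1/2) = 8.000
Full-length reliability (Spearman-Brown) = 2(0.745)/(1+0.745) ≈ 0.854
The standard error of measurement is 8.000·√(1 − 0.854) ≈ 8.000·0.382 ≈ 3.058.
Margin = 1 · 3.058 ≈ 3.058
Lower bound: 26 − 3.058 = 22.942

22.94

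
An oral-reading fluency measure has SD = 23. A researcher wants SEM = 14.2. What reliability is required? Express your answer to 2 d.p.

Required reliability = 1 − (SEM/SD)² = 1 − 0.3812 ≈ 0.6188

0.62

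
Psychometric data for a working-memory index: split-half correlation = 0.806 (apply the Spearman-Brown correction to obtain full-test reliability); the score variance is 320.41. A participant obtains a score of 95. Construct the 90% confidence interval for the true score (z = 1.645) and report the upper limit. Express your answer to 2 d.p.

104.65

SD = √320.41 = 17.900
r_full = 2·0.806 / (1 + 0.806) ≃ 0.893
SEM = 17.900×√(1 − 0.893) ≃ 5.867
Half-width = 1.645×5.867 ≃ 9.651
Upper bound: 95 + 9.651 = 104.651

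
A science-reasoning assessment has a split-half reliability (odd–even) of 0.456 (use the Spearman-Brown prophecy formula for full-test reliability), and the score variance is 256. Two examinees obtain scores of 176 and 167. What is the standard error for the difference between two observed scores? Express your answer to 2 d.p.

13.83

SD = √256 ≃ 16.000
Spearman-Brown: r = 2(0.456) / (1 + 0.456) = 0.912 / 1.456 ≃ 0.626
SEM = 16.000 · √(1 − 0.626) = 16.000 · √0.374 ≃ 16.000 · 0.611 ≃ 9.780
Standard error of the difference = 9.780·√2 ≃ 13.831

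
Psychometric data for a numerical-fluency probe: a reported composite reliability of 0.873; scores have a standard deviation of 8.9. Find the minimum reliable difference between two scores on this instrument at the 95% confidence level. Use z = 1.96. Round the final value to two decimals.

SEM = 8.90000×√(1 − 0.87300) ≈ 3.17170
SE_diff = √2 × SEM ≈ 4.48546
Smallest detectable difference = 1.96×4.48546 ≈ 8.79150

8.79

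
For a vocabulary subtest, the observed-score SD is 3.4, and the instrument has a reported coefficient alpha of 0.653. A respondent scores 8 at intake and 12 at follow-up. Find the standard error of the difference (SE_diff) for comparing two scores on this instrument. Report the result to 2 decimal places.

2.83

SEM = 3.400 · √(1 − 0.653) = 3.400 · √0.347 ≃ 3.400 · 0.589 ≃ 2.003
SE_diff = √2 · SEM ≃ 2.832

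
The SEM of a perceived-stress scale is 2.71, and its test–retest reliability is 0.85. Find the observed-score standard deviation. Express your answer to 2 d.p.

7.00

σ = SEM·(1 − r)^(−1/2) ≈ 2.71×2.5820 ≈ 6.9972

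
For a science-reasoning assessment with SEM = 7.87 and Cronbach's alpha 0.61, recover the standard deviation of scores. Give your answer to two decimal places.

σ = SEM·(1 − r)^(−1/2) ≃ 7.87*1.60128 ≃ 12.60209

12.60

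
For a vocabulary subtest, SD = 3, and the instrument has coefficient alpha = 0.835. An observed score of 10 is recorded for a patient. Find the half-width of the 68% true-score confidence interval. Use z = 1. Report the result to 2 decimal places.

SEM = 3.0000 · √(1 − 0.8350) = 3.0000 · √0.1650 ≈ 3.0000 · 0.4062 ≈ 1.2186
1 · SEM ≈ 1.2186

1.22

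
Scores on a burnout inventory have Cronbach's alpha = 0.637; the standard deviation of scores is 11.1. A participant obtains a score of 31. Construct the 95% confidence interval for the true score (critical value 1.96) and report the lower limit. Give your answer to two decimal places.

SEM = 11.1000 × √(1 − 0.6370) = 11.1000 × √0.3630 ≈ 11.1000 × 0.6025 ≈ 6.6877
Margin = 1.96 × 6.6877 ≈ 13.1079
Lower limit = 31 − 13.1079 ≈ 17.8921

17.89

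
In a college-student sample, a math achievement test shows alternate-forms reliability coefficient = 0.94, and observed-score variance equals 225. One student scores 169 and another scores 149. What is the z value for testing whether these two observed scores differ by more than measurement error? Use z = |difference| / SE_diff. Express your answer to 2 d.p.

SD = √225 ≈ 15.0000
The standard error of measurement is 15.0000×√(1 − 0.9400) ≈ 15.0000×0.2449 ≈ 3.6742.
Standard error of the difference = 3.6742·√2 ≈ 5.1962
z = |169 − 149| / 5.1962 = 20 / 5.1962 ≈ 3.8490

3.85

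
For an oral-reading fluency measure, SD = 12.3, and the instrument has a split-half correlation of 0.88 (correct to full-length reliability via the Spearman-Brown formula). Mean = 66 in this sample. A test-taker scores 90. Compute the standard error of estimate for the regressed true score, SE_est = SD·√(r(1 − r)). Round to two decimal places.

3.01

Full-length reliability (Spearman-Brown) = 2(0.88)/(1+0.88) ≈ 0.9362
SE_est = 12.3000*√(0.9362*0.0638) ≈ 3.0067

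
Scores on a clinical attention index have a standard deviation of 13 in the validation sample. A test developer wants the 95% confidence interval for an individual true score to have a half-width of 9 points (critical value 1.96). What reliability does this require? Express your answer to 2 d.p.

SEM needed = half-width / z = 9/1.96 ≈ 4.592
Required reliability = 1 − (SEM/SD)² = 1 − 0.125 ≈ 0.875

0.88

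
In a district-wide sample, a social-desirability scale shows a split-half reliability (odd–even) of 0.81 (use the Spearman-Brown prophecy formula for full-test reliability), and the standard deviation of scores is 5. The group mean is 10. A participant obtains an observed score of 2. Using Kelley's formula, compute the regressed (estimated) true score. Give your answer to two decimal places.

2.84

Spearman-Brown: r = 2(0.81) / (1 + 0.81) = 1.6200 / 1.8100 ≈ 0.8950
T̂ = r·X + (1 − r)·M = 0.8950·2 + 0.1050·10 ≈ 1.7901 + 1.0497 ≈ 2.8398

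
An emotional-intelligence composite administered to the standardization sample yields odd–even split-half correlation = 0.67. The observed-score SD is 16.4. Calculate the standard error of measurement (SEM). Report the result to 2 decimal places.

Spearman-Brown: r = 2(0.67) / (1 + 0.67) = 1.34000 / 1.67000 ≈ 0.80240
SEM = 16.40000 · √(1 − 0.80240) = 16.40000 · √0.19760 ≈ 16.40000 · 0.44453 ≈ 7.29025

7.29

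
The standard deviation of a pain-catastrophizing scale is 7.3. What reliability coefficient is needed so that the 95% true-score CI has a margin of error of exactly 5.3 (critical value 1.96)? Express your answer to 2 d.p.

Required SEM = 5.3 / 1.96 ≈ 2.7041
Required reliability = 1 − (SEM/SD)² = 1 − 0.1372 ≈ 0.8628

0.86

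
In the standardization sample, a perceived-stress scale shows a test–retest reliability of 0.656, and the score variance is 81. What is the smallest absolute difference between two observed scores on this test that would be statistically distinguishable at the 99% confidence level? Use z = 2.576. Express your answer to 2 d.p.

σ = 81^(1/2) = 9.00000
SEM = 9.00000*√(1 − 0.65600) ≈ 5.27864
SE_diff = √2 * SEM ≈ 7.46512
Smallest detectable difference = 2.576*7.46512 ≈ 19.23015

19.23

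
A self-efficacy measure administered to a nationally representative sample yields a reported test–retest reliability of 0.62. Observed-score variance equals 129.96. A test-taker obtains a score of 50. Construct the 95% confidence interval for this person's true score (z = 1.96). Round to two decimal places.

σ = 129.96^(1/2) = 11.40000
The standard error of measurement is 11.40000*√(1 − 0.62000) ≈ 11.40000*0.61644 ≈ 7.02743.
Half-width = 1.96*7.02743 ≈ 13.77377
95% CI: 50 ± 13.77377 = [36.22623, 63.77377]

[36.23, 63.77]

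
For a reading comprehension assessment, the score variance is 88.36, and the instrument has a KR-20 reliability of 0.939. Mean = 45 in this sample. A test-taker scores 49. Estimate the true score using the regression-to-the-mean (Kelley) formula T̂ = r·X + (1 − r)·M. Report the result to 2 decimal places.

48.76

T̂ = 0.939(49) + 0.061(45) ≈ 48.756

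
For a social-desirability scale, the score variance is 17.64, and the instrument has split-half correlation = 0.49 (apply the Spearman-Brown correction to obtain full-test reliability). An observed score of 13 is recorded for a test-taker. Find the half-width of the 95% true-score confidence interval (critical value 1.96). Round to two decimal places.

4.82

SD = √17.64 ≈ 4.2000
Spearman-Brown: r = 2(0.49) / (1 + 0.49) = 0.9800 / 1.4900 ≈ 0.6577
SEM = 4.2000 × √(1 − 0.6577) = 4.2000 × √0.3423 ≈ 4.2000 × 0.5850 ≈ 2.4572
Margin = 1.96 × 2.4572 ≈ 4.8161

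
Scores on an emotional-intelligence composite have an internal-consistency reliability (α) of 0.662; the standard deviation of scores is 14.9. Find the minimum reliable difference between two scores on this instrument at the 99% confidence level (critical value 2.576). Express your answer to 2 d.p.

SEM = 14.9000·√(1 − 0.6620) ≈ 8.6625
SE_diff = √2 · SEM ≈ 12.2507
Minimum reliable difference = 2.576 · SE_diff ≈ 2.576 · 12.2507 ≈ 31.5577

31.56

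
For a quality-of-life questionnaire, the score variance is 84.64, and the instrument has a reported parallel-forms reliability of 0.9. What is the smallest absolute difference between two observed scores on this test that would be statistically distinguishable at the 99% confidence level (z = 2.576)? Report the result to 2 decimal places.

σ = 84.64^(1/2) = 9.2000
The standard error of measurement is 9.2000*√(1 − 0.9000) ≃ 9.2000*0.3162 ≃ 2.9093.
Standard error of the difference = 2.9093·√2 ≃ 4.1144
Smallest detectable difference = 2.576*4.1144 ≃ 10.5986

10.60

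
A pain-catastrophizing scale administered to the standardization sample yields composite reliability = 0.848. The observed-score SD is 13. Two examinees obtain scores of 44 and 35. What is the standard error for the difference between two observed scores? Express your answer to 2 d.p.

7.17

SEM = 13.00000 × √(1 − 0.84800) = 13.00000 × √0.15200 ≈ 13.00000 × 0.38987 ≈ 5.06833
SE_diff = √2 × SEM ≈ 7.16771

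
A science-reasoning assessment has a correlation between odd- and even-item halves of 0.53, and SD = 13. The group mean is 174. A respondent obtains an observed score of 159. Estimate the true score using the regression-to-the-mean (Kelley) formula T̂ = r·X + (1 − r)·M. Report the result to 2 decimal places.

163.61

Full-length reliability (Spearman-Brown) = 2(0.53)/(1+0.53) ≈ 0.6928
T̂ = 0.6928(159) + 0.3072(174) ≈ 163.6078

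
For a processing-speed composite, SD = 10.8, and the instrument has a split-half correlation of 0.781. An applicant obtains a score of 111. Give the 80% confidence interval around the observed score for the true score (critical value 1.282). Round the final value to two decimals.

[106.14, 115.86]

r_full = 2·0.781 / (1 + 0.781) ≈ 0.8770
SEM = 10.8000×√(1 − 0.8770) ≈ 3.7872
Margin = 1.282 × 3.7872 ≈ 4.8551
CI = 111 ± 4.8551 → [106.1449, 115.8551]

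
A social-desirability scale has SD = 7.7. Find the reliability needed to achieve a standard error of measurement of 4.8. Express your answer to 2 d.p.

r = 1 − (4.8000/7.7)² ≈ 1 − 0.3886 ≈ 0.6114

0.61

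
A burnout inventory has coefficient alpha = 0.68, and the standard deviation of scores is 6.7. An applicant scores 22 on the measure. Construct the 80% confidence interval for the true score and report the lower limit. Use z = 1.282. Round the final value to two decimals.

The standard error of measurement is 6.700·√(1 − 0.680) ≈ 6.700·0.566 ≈ 3.790.
Margin = 1.282 · 3.790 ≈ 4.859
Lower bound: 22 − 4.859 = 17.141

17.14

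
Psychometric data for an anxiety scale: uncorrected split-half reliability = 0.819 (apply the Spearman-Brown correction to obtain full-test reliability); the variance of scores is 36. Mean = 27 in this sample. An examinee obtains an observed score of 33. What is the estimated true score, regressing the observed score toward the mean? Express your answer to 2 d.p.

Spearman-Brown: r = 2(0.819) / (1 + 0.819) = 1.6380 / 1.8190 ≈ 0.9005
T̂ = 0.9005(33) + 0.0995(27) ≈ 32.4030

32.40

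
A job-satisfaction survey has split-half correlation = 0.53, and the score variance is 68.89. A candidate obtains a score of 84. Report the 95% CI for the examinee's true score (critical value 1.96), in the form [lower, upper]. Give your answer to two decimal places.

[74.98, 93.02]

SD = √68.89 ≈ 8.300
Full-length reliability (Spearman-Brown) = 2(0.53)/(1+0.53) ≈ 0.693
SEM = 8.300 × √(1 − 0.693) = 8.300 × √0.307 ≈ 8.300 × 0.554 ≈ 4.600
1.96 × SEM ≈ 9.016
Interval: (74.984, 93.016)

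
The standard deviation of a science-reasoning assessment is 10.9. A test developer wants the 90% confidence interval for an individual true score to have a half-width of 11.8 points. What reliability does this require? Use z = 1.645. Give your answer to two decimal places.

Required SEM = 11.8 / 1.645 ≈ 7.17325
r = 1 − (7.17325/10.9)² ≈ 1 − 0.43309 ≈ 0.56691

0.57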